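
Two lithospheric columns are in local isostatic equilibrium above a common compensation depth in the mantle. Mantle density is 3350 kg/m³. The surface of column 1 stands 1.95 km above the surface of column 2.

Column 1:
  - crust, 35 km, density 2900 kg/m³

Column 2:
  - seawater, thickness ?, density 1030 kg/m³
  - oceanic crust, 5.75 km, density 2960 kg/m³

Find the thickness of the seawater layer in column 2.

Take the compensation level at the base of the deeper column (depth z_c below the surface of column 1) and equate Σ ρ_i t_i down to z_c; mantle fills any gap and the z_c terms cancel.
Column 1: 35×2900 + (z_c − 35)×3350
Column 2: 1.95×0 + x×1030 + 5.75×2960 + (z_c − 1.95 − 5.75 − x)×3350
The z_c×3350 term appears on both sides and cancels. Collect the known terms of each column as K = Σ(ρt)_known − 3350 × (depth of known layers): K_1 = 101500 − 3350×35 = −15750; K_2 = 17020 − 3350×(1.95 + 5.75) = −8775.
Balance: K_1 = K_2 − x×(3350 − 1030), so x = (K_2 − K_1)/(3350 − 1030) = 6975/2320 = 3.01 km.

3.01 km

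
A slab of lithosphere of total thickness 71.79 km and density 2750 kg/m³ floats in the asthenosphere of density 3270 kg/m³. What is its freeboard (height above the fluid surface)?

Floating equilibrium: submerged depth d = t ρ_obj/ρ_fluid = 71.79 km × 2750/3270 = 60.37 km.
Freeboard = t − d = 71.79 km − 60.37 km = 11.4 km.

11.4 km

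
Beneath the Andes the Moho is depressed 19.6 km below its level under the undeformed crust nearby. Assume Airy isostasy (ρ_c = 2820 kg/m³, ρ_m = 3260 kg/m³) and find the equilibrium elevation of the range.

In Airy isostatic equilibrium: ρ_c h = (ρ_m − ρ_c) r.
h = r (ρ_m − ρ_c) / ρ_c = 19.6 km × (3260 − 2820) / 2820 = 3.06 km.

3.06 km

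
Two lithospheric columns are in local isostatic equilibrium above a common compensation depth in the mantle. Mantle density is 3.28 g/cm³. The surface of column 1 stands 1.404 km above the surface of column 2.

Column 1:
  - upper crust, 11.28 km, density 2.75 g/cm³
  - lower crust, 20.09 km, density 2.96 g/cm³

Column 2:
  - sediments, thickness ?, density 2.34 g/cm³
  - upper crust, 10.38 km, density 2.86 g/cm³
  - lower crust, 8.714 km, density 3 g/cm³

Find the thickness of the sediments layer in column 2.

Take the compensation level at the base of the deeper column (depth z_c below the surface of column 1) and equate Σ ρ_i t_i down to z_c; mantle fills any gap and the z_c terms cancel.
Column 1: 11.28×2.75 + 20.09×2.96 + (z_c − 31.37)×3.28
Column 2: 1.404×0 + x×2.34 + 10.38×2.86 + 8.714×3 + (z_c − 1.404 − 19.094 − x)×3.28
The z_c×3.28 term appears on both sides and cancels. Collect the known terms of each column as K = Σ(ρt)_known − 3.28 × (depth of known layers): K_1 = 90.4864 − 3.28×31.37 = −12.4072; K_2 = 55.8288 − 3.28×(1.404 + 19.094) = −11.40464.
Balance: K_1 = K_2 − x×(3.28 − 2.34), so x = (K_2 − K_1)/(3.28 − 2.34) = 1.00256/0.94 = 1.07 km.

1.07 km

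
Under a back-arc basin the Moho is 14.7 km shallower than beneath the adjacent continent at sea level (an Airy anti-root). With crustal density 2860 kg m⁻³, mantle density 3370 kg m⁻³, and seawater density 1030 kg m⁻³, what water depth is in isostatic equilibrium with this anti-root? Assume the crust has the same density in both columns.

Replacing a thickness d of crust by seawater at the top must be balanced by replacing crust with mantle at the base: d (ρ_c − ρ_w) = a (ρ_m − ρ_c).
d = a (ρ_m − ρ_c)/(ρ_c − ρ_w) = 14.7 km × 510/1830 = 4.1 km.

4.1 km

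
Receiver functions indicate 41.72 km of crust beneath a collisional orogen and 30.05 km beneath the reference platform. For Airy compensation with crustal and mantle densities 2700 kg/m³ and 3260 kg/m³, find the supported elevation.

Excess crust Δ = 41.72 km − 30.05 km = 11.67 km, split between elevation h and root r with h + r = Δ.
Airy balance ρ_c h = (ρ_m − ρ_c) r gives r = h ρ_c/(ρ_m − ρ_c), so h (1 + ρ_c/(ρ_m − ρ_c)) = Δ, i.e. h = Δ (ρ_m − ρ_c)/ρ_m.
h = 11.67 km × 560/3260 = 2 km.

2 km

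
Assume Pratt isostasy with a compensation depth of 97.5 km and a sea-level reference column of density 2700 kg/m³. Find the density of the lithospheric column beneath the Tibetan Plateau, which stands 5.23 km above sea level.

2560 kg/m³

Pratt balance: ρ_ref D = ρ (D + h).
ρ = ρ_ref D/(D + h) = 2700 × 97.5 km/(97.5 km + 5.23 km) = 2560 kg/m³.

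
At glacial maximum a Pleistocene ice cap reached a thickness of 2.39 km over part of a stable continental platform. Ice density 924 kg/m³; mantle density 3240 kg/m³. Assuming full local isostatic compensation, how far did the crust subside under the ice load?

0.682 km

By Archimedes' principle applied to the lithosphere: the ice load ρ_ice t is balanced by mantle displaced below, ρ_m s.
s = t ρ_ice / ρ_m = 2.39 km × 924/3240 = 0.682 km.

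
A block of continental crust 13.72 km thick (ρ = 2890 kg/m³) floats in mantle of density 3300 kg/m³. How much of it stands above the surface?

Floating equilibrium: submerged depth d = t ρ_obj/ρ_fluid = 13.72 km × 2890/3300 = 12.02 km.
Freeboard = t − d = 13.72 km − 12.02 km = 1.7 km.

1.7 km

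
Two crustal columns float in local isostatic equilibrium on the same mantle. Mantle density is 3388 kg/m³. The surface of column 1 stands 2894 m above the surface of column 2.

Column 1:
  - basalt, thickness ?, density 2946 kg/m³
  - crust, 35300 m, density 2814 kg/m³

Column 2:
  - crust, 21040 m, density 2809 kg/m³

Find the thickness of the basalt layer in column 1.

3900 m

Take the compensation level at the base of the deeper column (depth z_c below the surface of column 1) and equate Σ ρ_i t_i down to z_c; mantle fills any gap and the z_c terms cancel.
Column 1: x×2946 + 35300×2814 + (z_c − 35300 − x)×3388
Column 2: 2894×0 + 21040×2809 + (z_c − 2894 − 21040)×3388
The z_c×3388 term appears on both sides and cancels. Collect the known terms of each column as K = Σ(ρt)_known − 3388 × (depth of known layers): K_1 = 99334200 − 3388×35300 = −20262200; K_2 = 59101360 − 3388×(2894 + 21040) = −21987032.
Balance: K_1 − x×(3388 − 2946) = K_2, so x = (K_1 − K_2)/(3388 − 2946) = 1724830/442 = 3900 m.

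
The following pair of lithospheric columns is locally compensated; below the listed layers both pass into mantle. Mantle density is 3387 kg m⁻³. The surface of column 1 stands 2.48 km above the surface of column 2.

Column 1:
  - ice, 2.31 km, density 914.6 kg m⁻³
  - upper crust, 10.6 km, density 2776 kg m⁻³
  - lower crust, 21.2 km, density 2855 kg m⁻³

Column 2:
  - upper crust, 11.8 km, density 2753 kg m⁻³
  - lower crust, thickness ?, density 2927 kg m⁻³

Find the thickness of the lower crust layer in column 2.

16.5 km

Take the compensation level at the base of the deeper column (depth z_c below the surface of column 1) and equate Σ ρ_i t_i down to z_c; mantle fills any gap and the z_c terms cancel.
Column 1: 2.31×914.6 + 10.6×2776 + 21.2×2855 + (z_c − 34.11)×3387
Column 2: 2.48×0 + 11.8×2753 + x×2927 + (z_c − 2.48 − 11.8 − x)×3387
The z_c×3387 term appears on both sides and cancels. Collect the known terms of each column as K = Σ(ρt)_known − 3387 × (depth of known layers): K_1 = 92064.326 − 3387×34.11 = −23466.244; K_2 = 32485.4 − 3387×(2.48 + 11.8) = −15880.96.
Balance: K_1 = K_2 − x×(3387 − 2927), so x = (K_2 − K_1)/(3387 − 2927) = 7585.28/460 = 16.5 km.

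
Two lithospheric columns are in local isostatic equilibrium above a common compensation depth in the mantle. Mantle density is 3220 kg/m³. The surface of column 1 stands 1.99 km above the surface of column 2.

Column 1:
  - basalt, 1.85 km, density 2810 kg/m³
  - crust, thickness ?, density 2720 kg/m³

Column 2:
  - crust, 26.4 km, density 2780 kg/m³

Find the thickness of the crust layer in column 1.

34.5 km

Take the compensation level at the base of the deeper column (depth z_c below the surface of column 1) and equate Σ ρ_i t_i down to z_c; mantle fills any gap and the z_c terms cancel.
Column 1: 1.85×2810 + x×2720 + (z_c − 1.85 − x)×3220
Column 2: 1.99×0 + 26.4×2780 + (z_c − 1.99 − 26.4)×3220
The z_c×3220 term appears on both sides and cancels. Collect the known terms of each column as K = Σ(ρt)_known − 3220 × (depth of known layers): K_1 = 5198.5 − 3220×1.85 = −758.5; K_2 = 73392 − 3220×(1.99 + 26.4) = −18023.8.
Balance: K_1 − x×(3220 − 2720) = K_2, so x = (K_1 − K_2)/(3220 − 2720) = 17265.3/500 = 34.5 km.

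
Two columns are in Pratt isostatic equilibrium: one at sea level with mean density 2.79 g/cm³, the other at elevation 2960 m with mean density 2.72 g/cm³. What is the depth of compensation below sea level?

115000 m

ρ_ref D = ρ (D + h) → D (ρ_ref − ρ) = ρ h.
D = ρ h/(ρ_ref − ρ) = 2.72 × 2960 m/(2.79 − 2.72) = 115000 m.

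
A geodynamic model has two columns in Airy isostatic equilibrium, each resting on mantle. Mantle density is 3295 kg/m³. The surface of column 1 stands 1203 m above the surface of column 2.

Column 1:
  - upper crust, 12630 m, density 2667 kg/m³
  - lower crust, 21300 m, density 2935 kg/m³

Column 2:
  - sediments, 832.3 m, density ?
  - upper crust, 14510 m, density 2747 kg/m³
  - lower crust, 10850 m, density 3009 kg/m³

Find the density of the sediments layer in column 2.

2600 kg/m³

Take the compensation level at the base of the deeper column (depth z_c below the surface of column 1) and equate Σ ρ_i t_i down to z_c; mantle fills any gap and the z_c terms cancel.
Column 1: 12630×2667 + 21300×2935 + (z_c − 33930)×3295
Column 2: 1203×0 + 832.3×ρ + 14510×2747 + 10850×3009 + (z_c − 1203 − 26192.3)×3295
The z_c×3295 term appears on both sides and cancels. Collect the known terms of each column as K = Σ(ρt)_known − 3295 × (depth of known layers): K_1 = 96199710 − 3295×33930 = −15599640; K_2 = 72506620 − 3295×(1203 + 26192.3) = −17760893.5.
Balance: K_1 = K_2 + 832.3×ρ, so ρ = (K_1 − K_2)/832.3 = 2161250/832.3 = 2600 kg/m³.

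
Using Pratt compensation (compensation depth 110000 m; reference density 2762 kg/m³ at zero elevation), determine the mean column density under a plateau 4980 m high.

2640 kg/m³

Pratt balance: ρ_ref D = ρ (D + h).
ρ = ρ_ref D/(D + h) = 2762 × 110000 m/(110000 m + 4980 m) = 2640 kg/m³.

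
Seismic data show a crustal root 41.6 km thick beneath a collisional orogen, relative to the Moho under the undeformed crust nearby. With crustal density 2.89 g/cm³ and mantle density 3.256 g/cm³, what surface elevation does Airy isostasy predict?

5.27 km

Isostatic balance requires: ρ_c h = (ρ_m − ρ_c) r.
h = r (ρ_m − ρ_c) / ρ_c = 41.6 km × (3.256 − 2.89) / 2.89 = 5.27 km.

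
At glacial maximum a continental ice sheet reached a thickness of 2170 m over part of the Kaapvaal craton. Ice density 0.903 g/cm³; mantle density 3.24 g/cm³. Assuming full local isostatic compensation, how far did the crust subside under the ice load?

In Airy isostatic equilibrium: the ice load ρ_ice t is balanced by mantle displaced below, ρ_m s.
s = t ρ_ice / ρ_m = 2170 m × 0.903/3.24 = 605 m.

605 m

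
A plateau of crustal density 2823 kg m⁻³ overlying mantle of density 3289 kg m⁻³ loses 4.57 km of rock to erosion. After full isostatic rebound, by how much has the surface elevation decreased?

Rebound u = e ρ_c/ρ_m = 4.57 km × 2823/3289 = 3.923 km.
Net surface drop = e − u = 4.57 km − 3.923 km = e (ρ_m − ρ_c)/ρ_m = 0.647 km.

0.647 km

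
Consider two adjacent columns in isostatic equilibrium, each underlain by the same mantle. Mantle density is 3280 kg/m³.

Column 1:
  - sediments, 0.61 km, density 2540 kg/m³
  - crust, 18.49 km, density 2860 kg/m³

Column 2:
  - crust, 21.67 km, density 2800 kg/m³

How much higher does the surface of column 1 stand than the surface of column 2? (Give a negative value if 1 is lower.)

−0.666 km

For any compensation level in the mantle, the mantle terms cancel and isostasy reduces to e = (Σt_1 − Σt_2) − (Σ(ρt)_1 − Σ(ρt)_2) / ρ_m.
Σt_1 = 19.1 km; Σt_2 = 21.67 km; Σ(ρt)_1 = 54430.8; Σ(ρt)_2 = 60676 (in km·kg/m³).
e = (19.1 − 21.67) − (54430.8 − 60676) / 3280 = −0.666 km.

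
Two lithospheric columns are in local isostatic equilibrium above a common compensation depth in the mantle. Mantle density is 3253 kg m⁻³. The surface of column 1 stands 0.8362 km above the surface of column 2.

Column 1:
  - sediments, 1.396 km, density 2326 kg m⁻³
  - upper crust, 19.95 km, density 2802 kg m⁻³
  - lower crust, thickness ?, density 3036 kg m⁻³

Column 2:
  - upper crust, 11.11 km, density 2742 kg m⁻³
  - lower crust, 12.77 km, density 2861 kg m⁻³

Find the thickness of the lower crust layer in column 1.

14.3 km

Take the compensation level at the base of the deeper column (depth z_c below the surface of column 1) and equate Σ ρ_i t_i down to z_c; mantle fills any gap and the z_c terms cancel.
Column 1: 1.396×2326 + 19.95×2802 + x×3036 + (z_c − 21.346 − x)×3253
Column 2: 0.8362×0 + 11.11×2742 + 12.77×2861 + (z_c − 0.8362 − 23.88)×3253
The z_c×3253 term appears on both sides and cancels. Collect the known terms of each column as K = Σ(ρt)_known − 3253 × (depth of known layers): K_1 = 59146.996 − 3253×21.346 = −10291.542; K_2 = 66998.59 − 3253×(0.8362 + 23.88) = −13403.2086.
Balance: K_1 − x×(3253 − 3036) = K_2, so x = (K_1 − K_2)/(3253 − 3036) = 3111.67/217 = 14.3 km.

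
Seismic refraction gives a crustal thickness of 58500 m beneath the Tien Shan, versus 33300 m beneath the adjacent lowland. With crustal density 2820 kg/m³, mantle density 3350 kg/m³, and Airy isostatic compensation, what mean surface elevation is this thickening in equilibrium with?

Excess crust Δ = 58500 m − 33300 m = 25200 m, split between elevation h and root r with h + r = Δ.
Airy balance ρ_c h = (ρ_m − ρ_c) r gives r = h ρ_c/(ρ_m − ρ_c), so h (1 + ρ_c/(ρ_m − ρ_c)) = Δ, i.e. h = Δ (ρ_m − ρ_c)/ρ_m.
h = 25200 m × 530/3350 = 3990 m.

3990 m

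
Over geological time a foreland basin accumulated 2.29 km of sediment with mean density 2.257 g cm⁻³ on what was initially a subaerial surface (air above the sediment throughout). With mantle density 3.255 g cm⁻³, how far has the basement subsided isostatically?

Subaerial load: s = t ρ_sed / ρ_m = 2.29 km × 2.257/3.255 = 1.59 km.

1.59 km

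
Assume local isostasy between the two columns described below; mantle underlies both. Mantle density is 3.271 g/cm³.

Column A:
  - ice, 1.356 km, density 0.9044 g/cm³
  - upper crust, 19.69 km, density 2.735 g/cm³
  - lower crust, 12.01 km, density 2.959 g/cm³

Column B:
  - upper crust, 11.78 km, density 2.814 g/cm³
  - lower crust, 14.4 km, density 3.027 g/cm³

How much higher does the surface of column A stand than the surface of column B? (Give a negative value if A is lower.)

2.63 km

For any compensation level in the mantle, the mantle terms cancel and isostasy reduces to e = (Σt_A − Σt_B) − (Σ(ρt)_A − Σ(ρt)_B) / ρ_m.
Σt_A = 33.056 km; Σt_B = 26.18 km; Σ(ρt)_A = 90.6161064; Σ(ρt)_B = 76.73772 (in km·g/cm³).
e = (33.056 − 26.18) − (90.6161064 − 76.73772) / 3.271 = 2.63 km.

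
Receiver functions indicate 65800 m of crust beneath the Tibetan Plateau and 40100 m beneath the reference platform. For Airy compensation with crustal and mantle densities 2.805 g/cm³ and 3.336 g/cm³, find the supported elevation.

4090 m

Excess crust Δ = 65800 m − 40100 m = 25700 m, split between elevation h and root r with h + r = Δ.
Airy balance ρ_c h = (ρ_m − ρ_c) r gives r = h ρ_c/(ρ_m − ρ_c), so h (1 + ρ_c/(ρ_m − ρ_c)) = Δ, i.e. h = Δ (ρ_m − ρ_c)/ρ_m.
h = 25700 m × 0.531/3.336 = 4090 m.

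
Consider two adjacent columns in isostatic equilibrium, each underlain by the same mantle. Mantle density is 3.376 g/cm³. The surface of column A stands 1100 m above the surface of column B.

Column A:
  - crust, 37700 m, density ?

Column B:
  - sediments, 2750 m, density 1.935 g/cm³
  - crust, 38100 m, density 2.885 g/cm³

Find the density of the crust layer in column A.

Take the compensation level at the base of the deeper column (depth z_c below the surface of column A) and equate Σ ρ_i t_i down to z_c; mantle fills any gap and the z_c terms cancel.
Column A: 37700×ρ + (z_c − 37700)×3.376
Column B: 1100×0 + 2750×1.935 + 38100×2.885 + (z_c − 1100 − 40850)×3.376
The z_c×3.376 term appears on both sides and cancels. Collect the known terms of each column as K = Σ(ρt)_known − 3.376 × (depth of known layers): K_A = 0 − 3.376×37700 = −127275.2; K_B = 115239.75 − 3.376×(1100 + 40850) = −26383.45.
Balance: K_A + 37700×ρ = K_B, so ρ = (K_B − K_A)/37700 = 100892/37700 = 2.68 g/cm³.

2.68 g/cm³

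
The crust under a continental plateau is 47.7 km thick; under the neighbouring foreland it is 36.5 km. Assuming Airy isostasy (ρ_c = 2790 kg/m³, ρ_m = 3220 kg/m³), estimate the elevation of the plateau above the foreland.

1.5 km

Excess crust Δ = 47.7 km − 36.5 km = 11.2 km, split between elevation h and root r with h + r = Δ.
Airy balance ρ_c h = (ρ_m − ρ_c) r gives r = h ρ_c/(ρ_m − ρ_c), so h (1 + ρ_c/(ρ_m − ρ_c)) = Δ, i.e. h = Δ (ρ_m − ρ_c)/ρ_m.
h = 11.2 km × 430/3220 = 1.5 km.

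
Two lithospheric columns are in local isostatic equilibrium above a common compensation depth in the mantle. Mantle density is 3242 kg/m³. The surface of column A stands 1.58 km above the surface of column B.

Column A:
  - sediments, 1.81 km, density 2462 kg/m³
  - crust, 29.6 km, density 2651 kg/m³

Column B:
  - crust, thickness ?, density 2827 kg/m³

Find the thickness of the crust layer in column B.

33.2 km

Take the compensation level at the base of the deeper column (depth z_c below the surface of column A) and equate Σ ρ_i t_i down to z_c; mantle fills any gap and the z_c terms cancel.
Column A: 1.81×2462 + 29.6×2651 + (z_c − 31.41)×3242
Column B: 1.58×0 + x×2827 + (z_c − 1.58 − 0 − x)×3242
The z_c×3242 term appears on both sides and cancels. Collect the known terms of each column as K = Σ(ρt)_known − 3242 × (depth of known layers): K_A = 82925.82 − 3242×31.41 = −18905.4; K_B = 0 − 3242×(1.58 + 0) = −5122.36.
Balance: K_A = K_B − x×(3242 − 2827), so x = (K_B − K_A)/(3242 − 2827) = 13783/415 = 33.2 km.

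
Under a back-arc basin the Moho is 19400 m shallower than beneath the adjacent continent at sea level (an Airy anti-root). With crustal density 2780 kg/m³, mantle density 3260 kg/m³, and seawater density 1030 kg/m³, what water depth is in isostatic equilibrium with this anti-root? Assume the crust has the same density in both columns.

Replacing a thickness d of crust by seawater at the top must be balanced by replacing crust with mantle at the base: d (ρ_c − ρ_w) = a (ρ_m − ρ_c).
d = a (ρ_m − ρ_c)/(ρ_c − ρ_w) = 19400 m × 480/1750 = 5320 m.

5320 m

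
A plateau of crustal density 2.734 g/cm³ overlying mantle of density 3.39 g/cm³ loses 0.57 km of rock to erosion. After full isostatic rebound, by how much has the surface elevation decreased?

0.11 km

Rebound u = e ρ_c/ρ_m = 0.57 km × 2.734/3.39 = 0.4597 km.
Net surface drop = e − u = 0.57 km − 0.4597 km = e (ρ_m − ρ_c)/ρ_m = 0.11 km.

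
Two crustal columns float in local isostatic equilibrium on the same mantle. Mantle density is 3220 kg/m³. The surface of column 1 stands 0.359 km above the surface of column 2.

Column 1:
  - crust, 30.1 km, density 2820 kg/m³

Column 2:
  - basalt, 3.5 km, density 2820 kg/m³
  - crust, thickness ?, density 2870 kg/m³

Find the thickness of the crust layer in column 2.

Take the compensation level at the base of the deeper column (depth z_c below the surface of column 1) and equate Σ ρ_i t_i down to z_c; mantle fills any gap and the z_c terms cancel.
Column 1: 30.1×2820 + (z_c − 30.1)×3220
Column 2: 0.359×0 + 3.5×2820 + x×2870 + (z_c − 0.359 − 3.5 − x)×3220
The z_c×3220 term appears on both sides and cancels. Collect the known terms of each column as K = Σ(ρt)_known − 3220 × (depth of known layers): K_1 = 84882 − 3220×30.1 = −12040; K_2 = 9870 − 3220×(0.359 + 3.5) = −2555.98.
Balance: K_1 = K_2 − x×(3220 − 2870), so x = (K_2 − K_1)/(3220 − 2870) = 9484.02/350 = 27.1 km.

27.1 km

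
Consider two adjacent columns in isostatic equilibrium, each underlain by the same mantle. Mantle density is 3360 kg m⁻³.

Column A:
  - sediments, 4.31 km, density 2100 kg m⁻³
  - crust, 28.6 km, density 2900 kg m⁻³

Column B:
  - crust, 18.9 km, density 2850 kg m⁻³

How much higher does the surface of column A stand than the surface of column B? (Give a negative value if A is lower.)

For any compensation level in the mantle, the mantle terms cancel and isostasy reduces to e = (Σt_A − Σt_B) − (Σ(ρt)_A − Σ(ρt)_B) / ρ_m.
Σt_A = 32.91 km; Σt_B = 18.9 km; Σ(ρt)_A = 91991; Σ(ρt)_B = 53865 (in km·kg m⁻³).
e = (32.91 − 18.9) − (91991 − 53865) / 3360 = 2.66 km.

2.66 km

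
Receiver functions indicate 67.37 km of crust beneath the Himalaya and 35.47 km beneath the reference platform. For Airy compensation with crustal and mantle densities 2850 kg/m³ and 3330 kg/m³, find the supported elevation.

4.6 km

Excess crust Δ = 67.37 km − 35.47 km = 31.9 km, split between elevation h and root r with h + r = Δ.
Airy balance ρ_c h = (ρ_m − ρ_c) r gives r = h ρ_c/(ρ_m − ρ_c), so h (1 + ρ_c/(ρ_m − ρ_c)) = Δ, i.e. h = Δ (ρ_m − ρ_c)/ρ_m.
h = 31.9 km × 480/3330 = 4.6 km.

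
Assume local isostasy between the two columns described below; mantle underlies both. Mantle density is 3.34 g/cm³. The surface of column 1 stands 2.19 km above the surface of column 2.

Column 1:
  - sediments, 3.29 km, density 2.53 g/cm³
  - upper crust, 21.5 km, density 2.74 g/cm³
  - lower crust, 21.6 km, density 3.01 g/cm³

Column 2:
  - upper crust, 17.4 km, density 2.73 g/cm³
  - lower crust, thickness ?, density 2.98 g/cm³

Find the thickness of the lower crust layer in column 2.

13.2 km

Take the compensation level at the base of the deeper column (depth z_c below the surface of column 1) and equate Σ ρ_i t_i down to z_c; mantle fills any gap and the z_c terms cancel.
Column 1: 3.29×2.53 + 21.5×2.74 + 21.6×3.01 + (z_c − 46.39)×3.34
Column 2: 2.19×0 + 17.4×2.73 + x×2.98 + (z_c − 2.19 − 17.4 − x)×3.34
The z_c×3.34 term appears on both sides and cancels. Collect the known terms of each column as K = Σ(ρt)_known − 3.34 × (depth of known layers): K_1 = 132.2497 − 3.34×46.39 = −22.6929; K_2 = 47.502 − 3.34×(2.19 + 17.4) = −17.9286.
Balance: K_1 = K_2 − x×(3.34 − 2.98), so x = (K_2 − K_1)/(3.34 − 2.98) = 4.7643/0.36 = 13.2 km.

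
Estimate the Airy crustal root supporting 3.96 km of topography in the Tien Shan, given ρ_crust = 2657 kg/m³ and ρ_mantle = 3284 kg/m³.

Balancing pressure at the compensation depth: the weight of the topography is balanced by the buoyancy of the root, ρ_c h = (ρ_m − ρ_c) r.
r = h · ρ_c / (ρ_m − ρ_c) = 3.96 km × 2657 / (3284 − 2657) = 16.8 km.

16.8 km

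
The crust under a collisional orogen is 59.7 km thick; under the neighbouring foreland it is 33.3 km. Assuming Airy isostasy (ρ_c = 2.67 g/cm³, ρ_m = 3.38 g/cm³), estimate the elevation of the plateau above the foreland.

5.55 km

Excess crust Δ = 59.7 km − 33.3 km = 26.4 km, split between elevation h and root r with h + r = Δ.
Airy balance ρ_c h = (ρ_m − ρ_c) r gives r = h ρ_c/(ρ_m − ρ_c), so h (1 + ρ_c/(ρ_m − ρ_c)) = Δ, i.e. h = Δ (ρ_m − ρ_c)/ρ_m.
h = 26.4 km × 0.71/3.38 = 5.55 km.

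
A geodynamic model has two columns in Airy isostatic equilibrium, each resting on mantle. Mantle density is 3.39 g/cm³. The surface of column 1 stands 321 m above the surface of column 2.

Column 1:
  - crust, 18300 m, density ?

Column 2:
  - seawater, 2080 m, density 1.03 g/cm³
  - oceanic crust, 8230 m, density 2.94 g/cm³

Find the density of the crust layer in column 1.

Take the compensation level at the base of the deeper column (depth z_c below the surface of column 1) and equate Σ ρ_i t_i down to z_c; mantle fills any gap and the z_c terms cancel.
Column 1: 18300×ρ + (z_c − 18300)×3.39
Column 2: 321×0 + 2080×1.03 + 8230×2.94 + (z_c − 321 − 10310)×3.39
The z_c×3.39 term appears on both sides and cancels. Collect the known terms of each column as K = Σ(ρt)_known − 3.39 × (depth of known layers): K_1 = 0 − 3.39×18300 = −62037; K_2 = 26338.6 − 3.39×(321 + 10310) = −9700.49.
Balance: K_1 + 18300×ρ = K_2, so ρ = (K_2 − K_1)/18300 = 52336.5/18300 = 2.86 g/cm³.

2.86 g/cm³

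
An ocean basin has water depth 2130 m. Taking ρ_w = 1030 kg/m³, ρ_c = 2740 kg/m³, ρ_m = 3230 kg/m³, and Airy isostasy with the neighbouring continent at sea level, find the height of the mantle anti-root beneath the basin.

For local isostatic compensation: replacing crust with seawater at the top is compensated by replacing crust with mantle at the base: d (ρ_c − ρ_w) = a (ρ_m − ρ_c).
a = d (ρ_c − ρ_w)/(ρ_m − ρ_c) = 2130 m × 1710/490 = 7430 m.

7430 m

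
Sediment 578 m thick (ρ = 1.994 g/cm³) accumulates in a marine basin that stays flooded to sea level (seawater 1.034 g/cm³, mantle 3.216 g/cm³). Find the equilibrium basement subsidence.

Submarine loading: the sediment displaces seawater, and the subsidence is in turn flooded, so s (ρ_m − ρ_w) = t (ρ_sed − ρ_w).
s = 578 m × (1.994 − 1.034) / (3.216 − 1.034) = 254 m.

254 m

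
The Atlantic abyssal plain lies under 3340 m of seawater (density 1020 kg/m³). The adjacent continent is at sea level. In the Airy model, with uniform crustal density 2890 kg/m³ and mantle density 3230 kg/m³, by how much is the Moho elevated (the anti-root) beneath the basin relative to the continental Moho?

18400 m

In Airy isostatic equilibrium: replacing crust with seawater at the top is compensated by replacing crust with mantle at the base: d (ρ_c − ρ_w) = a (ρ_m − ρ_c).
a = d (ρ_c − ρ_w)/(ρ_m − ρ_c) = 3340 m × 1870/340 = 18400 m.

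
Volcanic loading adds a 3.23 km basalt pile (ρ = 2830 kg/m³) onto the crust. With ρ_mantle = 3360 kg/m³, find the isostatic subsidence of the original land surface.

2.72 km

Subaerial loading: s = t ρ_load / ρ_m.
s = 3.23 km × 2830/3360 = 2.72 km.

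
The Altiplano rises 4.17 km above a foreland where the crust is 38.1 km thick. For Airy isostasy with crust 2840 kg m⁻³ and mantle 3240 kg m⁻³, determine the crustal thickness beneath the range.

71.9 km

Root depth r = h ρ_c / (ρ_m − ρ_c) = 4.17 km × 2840 / 400 = 29.61 km.
Total thickness = T + h + r = 38.1 km + 4.17 km + 29.61 km = 71.9 km.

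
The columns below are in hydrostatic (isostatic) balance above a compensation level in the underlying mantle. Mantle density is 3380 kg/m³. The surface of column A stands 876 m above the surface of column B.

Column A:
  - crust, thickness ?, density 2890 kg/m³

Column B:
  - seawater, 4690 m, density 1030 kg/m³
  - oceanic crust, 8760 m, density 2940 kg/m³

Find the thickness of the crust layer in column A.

36400 m

Take the compensation level at the base of the deeper column (depth z_c below the surface of column A) and equate Σ ρ_i t_i down to z_c; mantle fills any gap and the z_c terms cancel.
Column A: x×2890 + (z_c − 0 − x)×3380
Column B: 876×0 + 4690×1030 + 8760×2940 + (z_c − 876 − 13450)×3380
The z_c×3380 term appears on both sides and cancels. Collect the known terms of each column as K = Σ(ρt)_known − 3380 × (depth of known layers): K_A = 0 − 3380×0 = 0; K_B = 30585100 − 3380×(876 + 13450) = −17836780.
Balance: K_A − x×(3380 − 2890) = K_B, so x = (K_A − K_B)/(3380 − 2890) = 17836800/490 = 36400 m.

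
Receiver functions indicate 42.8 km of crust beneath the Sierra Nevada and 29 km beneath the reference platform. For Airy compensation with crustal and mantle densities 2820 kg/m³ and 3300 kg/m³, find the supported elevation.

2.01 km

Excess crust Δ = 42.8 km − 29 km = 13.8 km, split between elevation h and root r with h + r = Δ.
Airy balance ρ_c h = (ρ_m − ρ_c) r gives r = h ρ_c/(ρ_m − ρ_c), so h (1 + ρ_c/(ρ_m − ρ_c)) = Δ, i.e. h = Δ (ρ_m − ρ_c)/ρ_m.
h = 13.8 km × 480/3300 = 2.01 km.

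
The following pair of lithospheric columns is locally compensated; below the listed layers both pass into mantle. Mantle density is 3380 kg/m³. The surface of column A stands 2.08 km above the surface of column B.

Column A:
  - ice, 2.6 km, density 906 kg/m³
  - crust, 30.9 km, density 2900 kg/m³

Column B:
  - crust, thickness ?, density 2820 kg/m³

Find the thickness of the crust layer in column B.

25.4 km

Take the compensation level at the base of the deeper column (depth z_c below the surface of column A) and equate Σ ρ_i t_i down to z_c; mantle fills any gap and the z_c terms cancel.
Column A: 2.6×906 + 30.9×2900 + (z_c − 33.5)×3380
Column B: 2.08×0 + x×2820 + (z_c − 2.08 − 0 − x)×3380
The z_c×3380 term appears on both sides and cancels. Collect the known terms of each column as K = Σ(ρt)_known − 3380 × (depth of known layers): K_A = 91965.6 − 3380×33.5 = −21264.4; K_B = 0 − 3380×(2.08 + 0) = −7030.4.
Balance: K_A = K_B − x×(3380 − 2820), so x = (K_B − K_A)/(3380 − 2820) = 14234/560 = 25.4 km.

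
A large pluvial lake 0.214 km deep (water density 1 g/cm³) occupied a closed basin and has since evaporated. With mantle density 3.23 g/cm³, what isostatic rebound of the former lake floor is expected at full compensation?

0.0663 km

u = d ρ_w/ρ_m = 0.214 km × 1/3.23 = 0.0663 km.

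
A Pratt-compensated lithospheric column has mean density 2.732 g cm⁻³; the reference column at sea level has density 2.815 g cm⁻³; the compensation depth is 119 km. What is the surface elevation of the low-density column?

3.62 km

ρ_ref D = ρ (D + h) → h = D (ρ_ref − ρ)/ρ.
h = 119 km × (2.815 − 2.732)/2.732 = 3.62 km.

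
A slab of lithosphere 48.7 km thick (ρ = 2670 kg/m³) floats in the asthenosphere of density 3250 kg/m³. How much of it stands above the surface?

8.69 km

Floating equilibrium: submerged depth d = t ρ_obj/ρ_fluid = 48.7 km × 2670/3250 = 40.01 km.
Freeboard = t − d = 48.7 km − 40.01 km = 8.69 km.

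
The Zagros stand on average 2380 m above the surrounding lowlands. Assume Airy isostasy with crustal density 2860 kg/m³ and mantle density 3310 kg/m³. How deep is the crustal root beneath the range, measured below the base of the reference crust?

By Archimedes' principle applied to the lithosphere: the weight of the topography is balanced by the buoyancy of the root, ρ_c h = (ρ_m − ρ_c) r.
r = h · ρ_c / (ρ_m − ρ_c) = 2380 m × 2860 / (3310 − 2860) = 15100 m.

15100 m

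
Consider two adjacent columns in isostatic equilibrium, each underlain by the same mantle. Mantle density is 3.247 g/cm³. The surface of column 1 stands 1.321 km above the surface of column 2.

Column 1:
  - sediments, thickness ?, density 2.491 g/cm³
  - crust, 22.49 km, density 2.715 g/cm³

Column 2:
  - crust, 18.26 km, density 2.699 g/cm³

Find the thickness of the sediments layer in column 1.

3.08 km

Take the compensation level at the base of the deeper column (depth z_c below the surface of column 1) and equate Σ ρ_i t_i down to z_c; mantle fills any gap and the z_c terms cancel.
Column 1: x×2.491 + 22.49×2.715 + (z_c − 22.49 − x)×3.247
Column 2: 1.321×0 + 18.26×2.699 + (z_c − 1.321 − 18.26)×3.247
The z_c×3.247 term appears on both sides and cancels. Collect the known terms of each column as K = Σ(ρt)_known − 3.247 × (depth of known layers): K_1 = 61.06035 − 3.247×22.49 = −11.96468; K_2 = 49.28374 − 3.247×(1.321 + 18.26) = −14.295767.
Balance: K_1 − x×(3.247 − 2.491) = K_2, so x = (K_1 − K_2)/(3.247 − 2.491) = 2.33109/0.756 = 3.08 km.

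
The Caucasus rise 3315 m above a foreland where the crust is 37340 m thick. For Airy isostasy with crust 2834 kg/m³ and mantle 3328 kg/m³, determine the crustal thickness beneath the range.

Root depth r = h ρ_c / (ρ_m − ρ_c) = 3315 m × 2834 / 494 = 19020 m.
Total thickness = T + h + r = 37340 m + 3315 m + 19020 m = 59700 m.

59700 m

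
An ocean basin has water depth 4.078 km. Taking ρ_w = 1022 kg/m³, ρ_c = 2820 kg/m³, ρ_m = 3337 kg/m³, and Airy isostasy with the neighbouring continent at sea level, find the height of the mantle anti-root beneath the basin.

14.2 km

Isostatic balance requires: replacing crust with seawater at the top is compensated by replacing crust with mantle at the base: d (ρ_c − ρ_w) = a (ρ_m − ρ_c).
a = d (ρ_c − ρ_w)/(ρ_m − ρ_c) = 4.078 km × 1798/517 = 14.2 km.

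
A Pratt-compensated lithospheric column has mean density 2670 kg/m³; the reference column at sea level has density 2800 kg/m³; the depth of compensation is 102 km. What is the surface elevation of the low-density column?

ρ_ref D = ρ (D + h) → h = D (ρ_ref − ρ)/ρ.
h = 102 km × (2800 − 2670)/2670 = 4.97 km.

4.97 km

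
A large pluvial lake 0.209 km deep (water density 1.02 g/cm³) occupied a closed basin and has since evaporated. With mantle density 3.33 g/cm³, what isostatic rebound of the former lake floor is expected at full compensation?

u = d ρ_w/ρ_m = 0.209 km × 1.02/3.33 = 0.064 km.

0.064 km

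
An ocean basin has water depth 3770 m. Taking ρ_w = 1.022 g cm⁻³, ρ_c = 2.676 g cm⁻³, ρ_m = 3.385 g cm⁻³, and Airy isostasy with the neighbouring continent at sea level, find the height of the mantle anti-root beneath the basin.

8790 m

Equating mass per unit area of the two columns: replacing crust with seawater at the top is compensated by replacing crust with mantle at the base: d (ρ_c − ρ_w) = a (ρ_m − ρ_c).
a = d (ρ_c − ρ_w)/(ρ_m − ρ_c) = 3770 m × 1.654/0.709 = 8790 m.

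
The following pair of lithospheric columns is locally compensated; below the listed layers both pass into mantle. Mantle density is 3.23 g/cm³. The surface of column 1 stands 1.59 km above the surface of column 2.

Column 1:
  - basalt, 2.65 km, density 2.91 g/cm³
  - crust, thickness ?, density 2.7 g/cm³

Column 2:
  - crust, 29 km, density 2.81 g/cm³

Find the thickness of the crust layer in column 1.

31.1 km

Take the compensation level at the base of the deeper column (depth z_c below the surface of column 1) and equate Σ ρ_i t_i down to z_c; mantle fills any gap and the z_c terms cancel.
Column 1: 2.65×2.91 + x×2.7 + (z_c − 2.65 − x)×3.23
Column 2: 1.59×0 + 29×2.81 + (z_c − 1.59 − 29)×3.23
The z_c×3.23 term appears on both sides and cancels. Collect the known terms of each column as K = Σ(ρt)_known − 3.23 × (depth of known layers): K_1 = 7.7115 − 3.23×2.65 = −0.848; K_2 = 81.49 − 3.23×(1.59 + 29) = −17.3157.
Balance: K_1 − x×(3.23 − 2.7) = K_2, so x = (K_1 − K_2)/(3.23 − 2.7) = 16.4677/0.53 = 31.1 km.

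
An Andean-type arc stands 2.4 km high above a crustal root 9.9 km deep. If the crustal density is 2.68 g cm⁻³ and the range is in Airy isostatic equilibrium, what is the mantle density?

3.33 g cm⁻³

Airy balance: ρ_c h = (ρ_m − ρ_c) r → ρ_m = ρ_c (1 + h/r).
ρ_m = 2.68 × (1 + 2.4 km/9.9 km) = 3.33 g cm⁻³.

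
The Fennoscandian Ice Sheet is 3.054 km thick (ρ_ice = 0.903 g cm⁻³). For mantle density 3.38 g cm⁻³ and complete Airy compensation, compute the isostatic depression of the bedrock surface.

By Archimedes' principle applied to the lithosphere: the ice load ρ_ice t is balanced by mantle displaced below, ρ_m s.
s = t ρ_ice / ρ_m = 3.054 km × 0.903/3.38 = 0.816 km.

0.816 km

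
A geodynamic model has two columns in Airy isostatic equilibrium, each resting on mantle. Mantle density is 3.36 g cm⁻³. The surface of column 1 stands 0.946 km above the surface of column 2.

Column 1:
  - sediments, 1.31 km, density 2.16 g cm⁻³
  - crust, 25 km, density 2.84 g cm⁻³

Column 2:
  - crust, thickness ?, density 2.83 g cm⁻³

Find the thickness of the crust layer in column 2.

21.5 km

Take the compensation level at the base of the deeper column (depth z_c below the surface of column 1) and equate Σ ρ_i t_i down to z_c; mantle fills any gap and the z_c terms cancel.
Column 1: 1.31×2.16 + 25×2.84 + (z_c − 26.31)×3.36
Column 2: 0.946×0 + x×2.83 + (z_c − 0.946 − 0 − x)×3.36
The z_c×3.36 term appears on both sides and cancels. Collect the known terms of each column as K = Σ(ρt)_known − 3.36 × (depth of known layers): K_1 = 73.8296 − 3.36×26.31 = −14.572; K_2 = 0 − 3.36×(0.946 + 0) = −3.17856.
Balance: K_1 = K_2 − x×(3.36 − 2.83), so x = (K_2 − K_1)/(3.36 − 2.83) = 11.3934/0.53 = 21.5 km.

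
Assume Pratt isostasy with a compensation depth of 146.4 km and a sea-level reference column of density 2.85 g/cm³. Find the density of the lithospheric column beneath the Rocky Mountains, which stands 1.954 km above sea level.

Pratt balance: ρ_ref D = ρ (D + h).
ρ = ρ_ref D/(D + h) = 2.85 × 146.4 km/(146.4 km + 1.954 km) = 2.81 g/cm³.

2.81 g/cm³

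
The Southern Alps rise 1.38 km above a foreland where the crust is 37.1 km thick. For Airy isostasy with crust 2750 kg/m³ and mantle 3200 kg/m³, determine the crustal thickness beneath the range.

46.9 km

Root depth r = h ρ_c / (ρ_m − ρ_c) = 1.38 km × 2750 / 450 = 8.433 km.
Total thickness = T + h + r = 37.1 km + 1.38 km + 8.433 km = 46.9 km.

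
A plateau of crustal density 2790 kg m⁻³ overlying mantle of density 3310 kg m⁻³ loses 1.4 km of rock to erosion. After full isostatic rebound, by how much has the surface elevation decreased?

0.22 km

Rebound u = e ρ_c/ρ_m = 1.4 km × 2790/3310 = 1.18 km.
Net surface drop = e − u = 1.4 km − 1.18 km = e (ρ_m − ρ_c)/ρ_m = 0.22 km.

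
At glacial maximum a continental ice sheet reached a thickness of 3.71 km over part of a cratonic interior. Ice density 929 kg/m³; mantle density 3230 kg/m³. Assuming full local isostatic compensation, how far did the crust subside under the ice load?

1.07 km

By Archimedes' principle applied to the lithosphere: the ice load ρ_ice t is balanced by mantle displaced below, ρ_m s.
s = t ρ_ice / ρ_m = 3.71 km × 929/3230 = 1.07 km.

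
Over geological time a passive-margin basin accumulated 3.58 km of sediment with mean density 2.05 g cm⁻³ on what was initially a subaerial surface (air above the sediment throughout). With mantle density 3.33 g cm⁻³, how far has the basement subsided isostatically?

Subaerial load: s = t ρ_sed / ρ_m = 3.58 km × 2.05/3.33 = 2.2 km.

2.2 km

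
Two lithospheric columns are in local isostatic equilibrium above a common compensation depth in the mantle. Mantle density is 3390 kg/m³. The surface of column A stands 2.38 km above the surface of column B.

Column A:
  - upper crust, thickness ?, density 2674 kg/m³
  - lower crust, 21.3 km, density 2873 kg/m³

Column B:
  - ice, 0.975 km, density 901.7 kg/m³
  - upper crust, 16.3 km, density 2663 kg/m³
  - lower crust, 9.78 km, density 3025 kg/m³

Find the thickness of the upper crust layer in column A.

20.8 km

Take the compensation level at the base of the deeper column (depth z_c below the surface of column A) and equate Σ ρ_i t_i down to z_c; mantle fills any gap and the z_c terms cancel.
Column A: x×2674 + 21.3×2873 + (z_c − 21.3 − x)×3390
Column B: 2.38×0 + 0.975×901.7 + 16.3×2663 + 9.78×3025 + (z_c − 2.38 − 27.055)×3390
The z_c×3390 term appears on both sides and cancels. Collect the known terms of each column as K = Σ(ρt)_known − 3390 × (depth of known layers): K_A = 61194.9 − 3390×21.3 = −11012.1; K_B = 73870.5575 − 3390×(2.38 + 27.055) = −25914.0925.
Balance: K_A − x×(3390 − 2674) = K_B, so x = (K_A − K_B)/(3390 − 2674) = 14902/716 = 20.8 km.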